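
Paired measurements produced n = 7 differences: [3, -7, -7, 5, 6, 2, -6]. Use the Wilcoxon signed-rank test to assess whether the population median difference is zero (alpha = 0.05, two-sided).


Step 1: Drop any zero differences (none here) and take |d_i|.
|d| = [3, 7, 7, 5, 6, 2, 6]
Step 2: Midrank |d_i| (ties get averaged ranks).
ranks: |3|->2, |7|->6.5, |7|->6.5, |5|->3, |6|->4.5, |2|->1, |6|->4.5
Step 3: Attach original signs; sum ranks with positive sign and with negative sign.
W+ = 2 + 3 + 4.5 + 1 = 10.5
W- = 6.5 + 6.5 + 4.5 = 17.5
(Check: W+ + W- = 28 should equal n(n+1)/2 = 28.)
Step 4: Test statistic W = min(W+, W-) = 10.5.
Step 5: Ties in |d|, so use the tie-corrected normal approximation.
        E[W] = n(n+1)/4 = 7*8/4 = 14.
        Tie groups: |d|=6 (t=2), |d|=7 (t=2); sum(t^3 - t) = 12.
        Var[W] = n(n+1)(2n+1)/24 - sum(t^3-t)/48 = 840/24 - 12/48 = 34.75.
        z = (W - E[W]) / sqrt(Var[W]) = (10.5 - 14) / 5.8949 = -0.5937.
        Two-sided p = 2*Phi(z) = 0.552691.
Step 6: alpha = 0.05. fail to reject H0.

W+ = 10.5, W- = 17.5, W = min = 10.5, p = 0.552691, fail to reject H0.


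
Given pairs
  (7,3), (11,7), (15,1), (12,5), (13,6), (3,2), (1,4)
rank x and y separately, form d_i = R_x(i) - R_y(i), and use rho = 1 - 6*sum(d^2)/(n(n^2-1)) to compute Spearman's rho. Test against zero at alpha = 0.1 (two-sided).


Step 1: Rank x and y separately (midranks; no ties here).
rank(x): 7->3, 11->4, 15->7, 12->5, 13->6, 3->2, 1->1
rank(y): 3->3, 7->7, 1->1, 5->5, 6->6, 2->2, 4->4
Step 2: d_i = R_x(i) - R_y(i); compute d_i^2.
  (3-3)^2=0, (4-7)^2=9, (7-1)^2=36, (5-5)^2=0, (6-6)^2=0, (2-2)^2=0, (1-4)^2=9
sum(d^2) = 54.
Step 3: rho = 1 - 6*54 / (7*(7^2 - 1)) = 1 - 324/336 = 0.035714.
Step 4: Under H0, t = rho * sqrt((n-2)/(1-rho^2)) = 0.0799 ~ t(5).
Step 5: Two-sided p-value from the t-distribution with 5 df = 0.939408.
Step 6: alpha = 0.1. fail to reject H0.

rho = 0.0357, p = 0.939408, fail to reject H0 at alpha = 0.1.


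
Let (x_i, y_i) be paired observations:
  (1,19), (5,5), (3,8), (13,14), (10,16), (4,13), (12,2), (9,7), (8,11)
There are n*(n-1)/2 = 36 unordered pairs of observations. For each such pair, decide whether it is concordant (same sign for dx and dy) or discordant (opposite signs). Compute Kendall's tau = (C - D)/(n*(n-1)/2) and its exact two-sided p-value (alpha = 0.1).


Step 1: Enumerate the 36 unordered pairs (i,j) with i<j and classify each by sign(x_j-x_i) * sign(y_j-y_i).
  (1,2):dx=+4,dy=-14->D; (1,3):dx=+2,dy=-11->D; (1,4):dx=+12,dy=-5->D; (1,5):dx=+9,dy=-3->D
  (1,6):dx=+3,dy=-6->D; (1,7):dx=+11,dy=-17->D; (1,8):dx=+8,dy=-12->D; (1,9):dx=+7,dy=-8->D
  (2,3):dx=-2,dy=+3->D; (2,4):dx=+8,dy=+9->C; (2,5):dx=+5,dy=+11->C; (2,6):dx=-1,dy=+8->D
  (2,7):dx=+7,dy=-3->D; (2,8):dx=+4,dy=+2->C; (2,9):dx=+3,dy=+6->C; (3,4):dx=+10,dy=+6->C
  (3,5):dx=+7,dy=+8->C; (3,6):dx=+1,dy=+5->C; (3,7):dx=+9,dy=-6->D; (3,8):dx=+6,dy=-1->D
  (3,9):dx=+5,dy=+3->C; (4,5):dx=-3,dy=+2->D; (4,6):dx=-9,dy=-1->C; (4,7):dx=-1,dy=-12->C
  (4,8):dx=-4,dy=-7->C; (4,9):dx=-5,dy=-3->C; (5,6):dx=-6,dy=-3->C; (5,7):dx=+2,dy=-14->D
  (5,8):dx=-1,dy=-9->C; (5,9):dx=-2,dy=-5->C; (6,7):dx=+8,dy=-11->D; (6,8):dx=+5,dy=-6->D
  (6,9):dx=+4,dy=-2->D; (7,8):dx=-3,dy=+5->D; (7,9):dx=-4,dy=+9->D; (8,9):dx=-1,dy=+4->D
Step 2: C = 15, D = 21, total pairs = 36.
Step 3: tau = (C - D)/(n(n-1)/2) = (15 - 21)/36 = -0.166667.
Step 4: Exact two-sided p-value (enumerate n! = 362880 permutations of y under H0): p = 0.612202.
Step 5: alpha = 0.1. fail to reject H0.

tau_b = -0.1667 (C=15, D=21), p = 0.612202, fail to reject H0.


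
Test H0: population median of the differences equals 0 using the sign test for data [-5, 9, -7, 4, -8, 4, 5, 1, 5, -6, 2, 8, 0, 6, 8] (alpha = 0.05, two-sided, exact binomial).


Step 1: Discard zero differences. Original n = 15; n_eff = number of nonzero differences = 14.
Nonzero differences (with sign): -5, +9, -7, +4, -8, +4, +5, +1, +5, -6, +2, +8, +6, +8
Step 2: Count signs: positive = 10, negative = 4.
Step 3: Under H0: P(positive) = 0.5, so the number of positives S ~ Bin(14, 0.5).
Step 4: Two-sided exact p-value = sum of Bin(14,0.5) probabilities at or below the observed probability = 0.179565.
Step 5: alpha = 0.05. fail to reject H0.

n_eff = 14, pos = 10, neg = 4, p = 0.179565, fail to reject H0.


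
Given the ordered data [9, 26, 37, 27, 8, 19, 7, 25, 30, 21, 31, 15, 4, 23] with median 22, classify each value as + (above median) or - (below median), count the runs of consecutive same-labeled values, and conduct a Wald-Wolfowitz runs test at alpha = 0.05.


Step 1: Compute median = 22; label A = above, B = below.
Labels in order: BAAABBBAABABBA  (n_A = 7, n_B = 7)
Step 2: Count runs R = 8.
Step 3: Under H0 (random ordering), E[R] = 2*n_A*n_B/(n_A+n_B) + 1 = 2*7*7/14 + 1 = 8.0000.
        Var[R] = 2*n_A*n_B*(2*n_A*n_B - n_A - n_B) / ((n_A+n_B)^2 * (n_A+n_B-1)) = 8232/2548 = 3.2308.
        SD[R] = 1.7974.
Step 4: R = E[R], so z = 0 with no continuity correction.
Step 5: Two-sided p-value via normal approximation = 2*(1 - Phi(|z|)) = 1.000000.
Step 6: alpha = 0.05. fail to reject H0.

R = 8, z = 0.0000, p = 1.000000, fail to reject H0.


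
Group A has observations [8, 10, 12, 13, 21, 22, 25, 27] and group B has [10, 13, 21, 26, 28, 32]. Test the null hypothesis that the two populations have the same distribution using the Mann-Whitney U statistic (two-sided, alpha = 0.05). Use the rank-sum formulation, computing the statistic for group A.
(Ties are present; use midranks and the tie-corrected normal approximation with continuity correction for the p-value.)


Step 1: Combine and sort all 14 observations; assign midranks.
sorted (value, group): (8,X), (10,X), (10,Y), (12,X), (13,X), (13,Y), (21,X), (21,Y), (22,X), (25,X), (26,Y), (27,X), (28,Y), (32,Y)
ranks: 8->1, 10->2.5, 10->2.5, 12->4, 13->5.5, 13->5.5, 21->7.5, 21->7.5, 22->9, 25->10, 26->11, 27->12, 28->13, 32->14
Step 2: Rank sum for X: R1 = 1 + 2.5 + 4 + 5.5 + 7.5 + 9 + 10 + 12 = 51.5.
Step 3: U_X = R1 - n1(n1+1)/2 = 51.5 - 8*9/2 = 51.5 - 36 = 15.5.
       U_Y = n1*n2 - U_X = 48 - 15.5 = 32.5.
Step 4: Ties are present, so use the tie-corrected normal approximation (with continuity correction) for the p-value.
Step 5: p-value = 0.300101; compare to alpha = 0.05. fail to reject H0.

U_X = 15.5, p = 0.300101, fail to reject H0 at alpha = 0.05.


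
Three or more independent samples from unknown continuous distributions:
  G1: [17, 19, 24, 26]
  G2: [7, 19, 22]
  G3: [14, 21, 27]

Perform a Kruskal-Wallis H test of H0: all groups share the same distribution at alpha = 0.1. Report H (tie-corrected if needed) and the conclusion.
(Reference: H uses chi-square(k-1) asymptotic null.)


Step 1: Combine all N = 10 observations and assign midranks.
sorted (value, group, rank): (7,G2,1), (14,G3,2), (17,G1,3), (19,G1,4.5), (19,G2,4.5), (21,G3,6), (22,G2,7), (24,G1,8), (26,G1,9), (27,G3,10)
Step 2: Sum ranks within each group.
R_1 = 24.5 (n_1 = 4)
R_2 = 12.5 (n_2 = 3)
R_3 = 18 (n_3 = 3)
Step 3: H = 12/(N(N+1)) * sum(R_i^2/n_i) - 3(N+1)
     = 12/(10*11) * (24.5^2/4 + 12.5^2/3 + 18^2/3) - 3*11
     = 0.109091 * 310.146 - 33
     = 0.834091.
Step 4: Ties present; correction factor C = 1 - 6/(10^3 - 10) = 0.993939. Corrected H = 0.834091 / 0.993939 = 0.839177.
Step 5: Under H0, H ~ chi^2(2); p-value = 0.657317.
Step 6: alpha = 0.1. fail to reject H0.

H = 0.8392, df = 2, p = 0.657317, fail to reject H0.


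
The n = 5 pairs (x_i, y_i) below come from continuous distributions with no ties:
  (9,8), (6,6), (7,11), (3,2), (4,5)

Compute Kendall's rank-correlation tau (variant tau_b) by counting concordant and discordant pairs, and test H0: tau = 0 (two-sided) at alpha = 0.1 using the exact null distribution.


Step 1: Enumerate the 10 unordered pairs (i,j) with i<j and classify each by sign(x_j-x_i) * sign(y_j-y_i).
  (1,2):dx=-3,dy=-2->C; (1,3):dx=-2,dy=+3->D; (1,4):dx=-6,dy=-6->C; (1,5):dx=-5,dy=-3->C
  (2,3):dx=+1,dy=+5->C; (2,4):dx=-3,dy=-4->C; (2,5):dx=-2,dy=-1->C; (3,4):dx=-4,dy=-9->C
  (3,5):dx=-3,dy=-6->C; (4,5):dx=+1,dy=+3->C
Step 2: C = 9, D = 1, total pairs = 10.
Step 3: tau = (C - D)/(n(n-1)/2) = (9 - 1)/10 = 0.800000.
Step 4: Exact two-sided p-value (enumerate n! = 120 permutations of y under H0): p = 0.083333.
Step 5: alpha = 0.1. reject H0.

tau_b = 0.8000 (C=9, D=1), p = 0.083333, reject H0.


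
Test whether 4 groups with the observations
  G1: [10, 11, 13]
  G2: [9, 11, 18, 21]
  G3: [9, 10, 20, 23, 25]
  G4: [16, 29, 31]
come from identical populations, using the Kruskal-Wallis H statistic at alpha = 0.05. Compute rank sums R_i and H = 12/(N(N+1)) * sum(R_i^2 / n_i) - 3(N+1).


Step 1: Combine all N = 15 observations and assign midranks.
sorted (value, group, rank): (9,G2,1.5), (9,G3,1.5), (10,G1,3.5), (10,G3,3.5), (11,G1,5.5), (11,G2,5.5), (13,G1,7), (16,G4,8), (18,G2,9), (20,G3,10), (21,G2,11), (23,G3,12), (25,G3,13), (29,G4,14), (31,G4,15)
Step 2: Sum ranks within each group.
R_1 = 16 (n_1 = 3)
R_2 = 27 (n_2 = 4)
R_3 = 40 (n_3 = 5)
R_4 = 37 (n_4 = 3)
Step 3: H = 12/(N(N+1)) * sum(R_i^2/n_i) - 3(N+1)
     = 12/(15*16) * (16^2/3 + 27^2/4 + 40^2/5 + 37^2/3) - 3*16
     = 0.050000 * 1043.92 - 48
     = 4.195833.
Step 4: Ties present; correction factor C = 1 - 18/(15^3 - 15) = 0.994643. Corrected H = 4.195833 / 0.994643 = 4.218432.
Step 5: Under H0, H ~ chi^2(3); p-value = 0.238823.
Step 6: alpha = 0.05. fail to reject H0.

H = 4.2184, df = 3, p = 0.238823, fail to reject H0.


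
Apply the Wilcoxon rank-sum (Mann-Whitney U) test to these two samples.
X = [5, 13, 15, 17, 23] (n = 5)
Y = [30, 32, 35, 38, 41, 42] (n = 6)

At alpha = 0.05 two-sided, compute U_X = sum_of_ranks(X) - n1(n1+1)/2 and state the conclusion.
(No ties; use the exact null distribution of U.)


Step 1: Combine and sort all 11 observations; assign midranks.
sorted (value, group): (5,X), (13,X), (15,X), (17,X), (23,X), (30,Y), (32,Y), (35,Y), (38,Y), (41,Y), (42,Y)
ranks: 5->1, 13->2, 15->3, 17->4, 23->5, 30->6, 32->7, 35->8, 38->9, 41->10, 42->11
Step 2: Rank sum for X: R1 = 1 + 2 + 3 + 4 + 5 = 15.
Step 3: U_X = R1 - n1(n1+1)/2 = 15 - 5*6/2 = 15 - 15 = 0.
       U_Y = n1*n2 - U_X = 30 - 0 = 30.
Step 4: No ties, so the exact null distribution of U (based on enumerating the C(11,5) = 462 equally likely rank assignments) gives the two-sided p-value.
Step 5: p-value = 0.004329; compare to alpha = 0.05. reject H0.

U_X = 0, p = 0.004329, reject H0 at alpha = 0.05.


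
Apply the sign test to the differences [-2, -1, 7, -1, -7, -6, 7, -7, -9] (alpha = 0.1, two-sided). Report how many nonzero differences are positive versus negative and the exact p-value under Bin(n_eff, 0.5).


Step 1: Discard zero differences. Original n = 9; n_eff = number of nonzero differences = 9.
Nonzero differences (with sign): -2, -1, +7, -1, -7, -6, +7, -7, -9
Step 2: Count signs: positive = 2, negative = 7.
Step 3: Under H0: P(positive) = 0.5, so the number of positives S ~ Bin(9, 0.5).
Step 4: Two-sided exact p-value = sum of Bin(9,0.5) probabilities at or below the observed probability = 0.179688.
Step 5: alpha = 0.1. fail to reject H0.

n_eff = 9, pos = 2, neg = 7, p = 0.179688, fail to reject H0.


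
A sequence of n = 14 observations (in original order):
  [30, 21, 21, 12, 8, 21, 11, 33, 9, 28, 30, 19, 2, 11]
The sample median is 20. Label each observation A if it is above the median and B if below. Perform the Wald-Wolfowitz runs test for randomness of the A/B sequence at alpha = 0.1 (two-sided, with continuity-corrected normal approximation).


Step 1: Compute median = 20; label A = above, B = below.
Labels in order: AAABBABABAABBB  (n_A = 7, n_B = 7)
Step 2: Count runs R = 8.
Step 3: Under H0 (random ordering), E[R] = 2*n_A*n_B/(n_A+n_B) + 1 = 2*7*7/14 + 1 = 8.0000.
        Var[R] = 2*n_A*n_B*(2*n_A*n_B - n_A - n_B) / ((n_A+n_B)^2 * (n_A+n_B-1)) = 8232/2548 = 3.2308.
        SD[R] = 1.7974.
Step 4: R = E[R], so z = 0 with no continuity correction.
Step 5: Two-sided p-value via normal approximation = 2*(1 - Phi(|z|)) = 1.000000.
Step 6: alpha = 0.1. fail to reject H0.

R = 8, z = 0.0000, p = 1.000000, fail to reject H0.


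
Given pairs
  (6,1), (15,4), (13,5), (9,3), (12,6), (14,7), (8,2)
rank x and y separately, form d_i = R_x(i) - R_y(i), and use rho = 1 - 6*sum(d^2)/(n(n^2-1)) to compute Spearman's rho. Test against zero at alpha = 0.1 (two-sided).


Step 1: Rank x and y separately (midranks; no ties here).
rank(x): 6->1, 15->7, 13->5, 9->3, 12->4, 14->6, 8->2
rank(y): 1->1, 4->4, 5->5, 3->3, 6->6, 7->7, 2->2
Step 2: d_i = R_x(i) - R_y(i); compute d_i^2.
  (1-1)^2=0, (7-4)^2=9, (5-5)^2=0, (3-3)^2=0, (4-6)^2=4, (6-7)^2=1, (2-2)^2=0
sum(d^2) = 14.
Step 3: rho = 1 - 6*14 / (7*(7^2 - 1)) = 1 - 84/336 = 0.750000.
Step 4: Under H0, t = rho * sqrt((n-2)/(1-rho^2)) = 2.5355 ~ t(5).
Step 5: Two-sided p-value from the t-distribution with 5 df = 0.052181.
Step 6: alpha = 0.1. reject H0.

rho = 0.7500, p = 0.052181, reject H0 at alpha = 0.1.


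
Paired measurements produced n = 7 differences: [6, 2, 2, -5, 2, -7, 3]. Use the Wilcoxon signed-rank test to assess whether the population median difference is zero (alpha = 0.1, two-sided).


Step 1: Drop any zero differences (none here) and take |d_i|.
|d| = [6, 2, 2, 5, 2, 7, 3]
Step 2: Midrank |d_i| (ties get averaged ranks).
ranks: |6|->6, |2|->2, |2|->2, |5|->5, |2|->2, |7|->7, |3|->4
Step 3: Attach original signs; sum ranks with positive sign and with negative sign.
W+ = 6 + 2 + 2 + 2 + 4 = 16
W- = 5 + 7 = 12
(Check: W+ + W- = 28 should equal n(n+1)/2 = 28.)
Step 4: Test statistic W = min(W+, W-) = 12.
Step 5: Ties in |d|, so use the tie-corrected normal approximation.
        E[W] = n(n+1)/4 = 7*8/4 = 14.
        Tie groups: |d|=2 (t=3); sum(t^3 - t) = 24.
        Var[W] = n(n+1)(2n+1)/24 - sum(t^3-t)/48 = 840/24 - 24/48 = 34.5.
        z = (W - E[W]) / sqrt(Var[W]) = (12 - 14) / 5.8737 = -0.3405.
        Two-sided p = 2*Phi(z) = 0.733478.
Step 6: alpha = 0.1. fail to reject H0.

W+ = 16, W- = 12, W = min = 12, p = 0.733478, fail to reject H0.


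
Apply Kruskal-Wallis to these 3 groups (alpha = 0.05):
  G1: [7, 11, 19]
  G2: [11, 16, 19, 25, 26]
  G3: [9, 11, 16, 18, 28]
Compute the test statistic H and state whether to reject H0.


Step 1: Combine all N = 13 observations and assign midranks.
sorted (value, group, rank): (7,G1,1), (9,G3,2), (11,G1,4), (11,G2,4), (11,G3,4), (16,G2,6.5), (16,G3,6.5), (18,G3,8), (19,G1,9.5), (19,G2,9.5), (25,G2,11), (26,G2,12), (28,G3,13)
Step 2: Sum ranks within each group.
R_1 = 14.5 (n_1 = 3)
R_2 = 43 (n_2 = 5)
R_3 = 33.5 (n_3 = 5)
Step 3: H = 12/(N(N+1)) * sum(R_i^2/n_i) - 3(N+1)
     = 12/(13*14) * (14.5^2/3 + 43^2/5 + 33.5^2/5) - 3*14
     = 0.065934 * 664.333 - 42
     = 1.802198.
Step 4: Ties present; correction factor C = 1 - 36/(13^3 - 13) = 0.983516. Corrected H = 1.802198 / 0.983516 = 1.832402.
Step 5: Under H0, H ~ chi^2(2); p-value = 0.400036.
Step 6: alpha = 0.05. fail to reject H0.

H = 1.8324, df = 2, p = 0.400036, fail to reject H0.


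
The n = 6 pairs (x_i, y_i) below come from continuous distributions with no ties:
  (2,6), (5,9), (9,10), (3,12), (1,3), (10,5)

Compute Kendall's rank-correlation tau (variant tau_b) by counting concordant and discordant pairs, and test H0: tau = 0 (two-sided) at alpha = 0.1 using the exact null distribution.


Step 1: Enumerate the 15 unordered pairs (i,j) with i<j and classify each by sign(x_j-x_i) * sign(y_j-y_i).
  (1,2):dx=+3,dy=+3->C; (1,3):dx=+7,dy=+4->C; (1,4):dx=+1,dy=+6->C; (1,5):dx=-1,dy=-3->C
  (1,6):dx=+8,dy=-1->D; (2,3):dx=+4,dy=+1->C; (2,4):dx=-2,dy=+3->D; (2,5):dx=-4,dy=-6->C
  (2,6):dx=+5,dy=-4->D; (3,4):dx=-6,dy=+2->D; (3,5):dx=-8,dy=-7->C; (3,6):dx=+1,dy=-5->D
  (4,5):dx=-2,dy=-9->C; (4,6):dx=+7,dy=-7->D; (5,6):dx=+9,dy=+2->C
Step 2: C = 9, D = 6, total pairs = 15.
Step 3: tau = (C - D)/(n(n-1)/2) = (9 - 6)/15 = 0.200000.
Step 4: Exact two-sided p-value (enumerate n! = 720 permutations of y under H0): p = 0.719444.
Step 5: alpha = 0.1. fail to reject H0.

tau_b = 0.2000 (C=9, D=6), p = 0.719444, fail to reject H0.


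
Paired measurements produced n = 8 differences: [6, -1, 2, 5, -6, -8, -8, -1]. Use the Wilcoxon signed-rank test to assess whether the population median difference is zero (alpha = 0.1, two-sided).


Step 1: Drop any zero differences (none here) and take |d_i|.
|d| = [6, 1, 2, 5, 6, 8, 8, 1]
Step 2: Midrank |d_i| (ties get averaged ranks).
ranks: |6|->5.5, |1|->1.5, |2|->3, |5|->4, |6|->5.5, |8|->7.5, |8|->7.5, |1|->1.5
Step 3: Attach original signs; sum ranks with positive sign and with negative sign.
W+ = 5.5 + 3 + 4 = 12.5
W- = 1.5 + 5.5 + 7.5 + 7.5 + 1.5 = 23.5
(Check: W+ + W- = 36 should equal n(n+1)/2 = 36.)
Step 4: Test statistic W = min(W+, W-) = 12.5.
Step 5: Ties in |d|, so use the tie-corrected normal approximation.
        E[W] = n(n+1)/4 = 8*9/4 = 18.
        Tie groups: |d|=1 (t=2), |d|=6 (t=2), |d|=8 (t=2); sum(t^3 - t) = 18.
        Var[W] = n(n+1)(2n+1)/24 - sum(t^3-t)/48 = 1224/24 - 18/48 = 50.625.
        z = (W - E[W]) / sqrt(Var[W]) = (12.5 - 18) / 7.1151 = -0.7730.
        Two-sided p = 2*Phi(z) = 0.439522.
Step 6: alpha = 0.1. fail to reject H0.

W+ = 12.5, W- = 23.5, W = min = 12.5, p = 0.439522, fail to reject H0.


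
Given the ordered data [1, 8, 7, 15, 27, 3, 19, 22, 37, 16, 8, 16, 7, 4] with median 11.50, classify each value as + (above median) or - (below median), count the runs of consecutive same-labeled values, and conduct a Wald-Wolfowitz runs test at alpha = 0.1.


Step 1: Compute median = 11.50; label A = above, B = below.
Labels in order: BBBAABAAAABABB  (n_A = 7, n_B = 7)
Step 2: Count runs R = 7.
Step 3: Under H0 (random ordering), E[R] = 2*n_A*n_B/(n_A+n_B) + 1 = 2*7*7/14 + 1 = 8.0000.
        Var[R] = 2*n_A*n_B*(2*n_A*n_B - n_A - n_B) / ((n_A+n_B)^2 * (n_A+n_B-1)) = 8232/2548 = 3.2308.
        SD[R] = 1.7974.
Step 4: Continuity-corrected z = (R + 0.5 - E[R]) / SD[R] = (7 + 0.5 - 8.0000) / 1.7974 = -0.2782.
Step 5: Two-sided p-value via normal approximation = 2*(1 - Phi(|z|)) = 0.780879.
Step 6: alpha = 0.1. fail to reject H0.

R = 7, z = -0.2782, p = 0.780879, fail to reject H0.


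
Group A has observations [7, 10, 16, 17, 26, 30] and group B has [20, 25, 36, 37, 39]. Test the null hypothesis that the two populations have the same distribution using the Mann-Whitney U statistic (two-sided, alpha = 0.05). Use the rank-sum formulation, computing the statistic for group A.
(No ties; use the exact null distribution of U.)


Step 1: Combine and sort all 11 observations; assign midranks.
sorted (value, group): (7,X), (10,X), (16,X), (17,X), (20,Y), (25,Y), (26,X), (30,X), (36,Y), (37,Y), (39,Y)
ranks: 7->1, 10->2, 16->3, 17->4, 20->5, 25->6, 26->7, 30->8, 36->9, 37->10, 39->11
Step 2: Rank sum for X: R1 = 1 + 2 + 3 + 4 + 7 + 8 = 25.
Step 3: U_X = R1 - n1(n1+1)/2 = 25 - 6*7/2 = 25 - 21 = 4.
       U_Y = n1*n2 - U_X = 30 - 4 = 26.
Step 4: No ties, so the exact null distribution of U (based on enumerating the C(11,6) = 462 equally likely rank assignments) gives the two-sided p-value.
Step 5: p-value = 0.051948; compare to alpha = 0.05. fail to reject H0.

U_X = 4, p = 0.051948, fail to reject H0 at alpha = 0.05.


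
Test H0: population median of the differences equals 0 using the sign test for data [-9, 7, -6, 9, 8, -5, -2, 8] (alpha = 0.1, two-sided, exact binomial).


Step 1: Discard zero differences. Original n = 8; n_eff = number of nonzero differences = 8.
Nonzero differences (with sign): -9, +7, -6, +9, +8, -5, -2, +8
Step 2: Count signs: positive = 4, negative = 4.
Step 3: Under H0: P(positive) = 0.5, so the number of positives S ~ Bin(8, 0.5).
Step 4: Two-sided exact p-value = sum of Bin(8,0.5) probabilities at or below the observed probability = 1.000000.
Step 5: alpha = 0.1. fail to reject H0.

n_eff = 8, pos = 4, neg = 4, p = 1.000000, fail to reject H0.


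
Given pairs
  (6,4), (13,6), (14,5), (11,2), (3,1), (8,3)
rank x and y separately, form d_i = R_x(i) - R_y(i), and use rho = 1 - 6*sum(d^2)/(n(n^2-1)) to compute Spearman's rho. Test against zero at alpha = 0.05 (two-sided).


Step 1: Rank x and y separately (midranks; no ties here).
rank(x): 6->2, 13->5, 14->6, 11->4, 3->1, 8->3
rank(y): 4->4, 6->6, 5->5, 2->2, 1->1, 3->3
Step 2: d_i = R_x(i) - R_y(i); compute d_i^2.
  (2-4)^2=4, (5-6)^2=1, (6-5)^2=1, (4-2)^2=4, (1-1)^2=0, (3-3)^2=0
sum(d^2) = 10.
Step 3: rho = 1 - 6*10 / (6*(6^2 - 1)) = 1 - 60/210 = 0.714286.
Step 4: Under H0, t = rho * sqrt((n-2)/(1-rho^2)) = 2.0412 ~ t(4).
Step 5: Two-sided p-value from the t-distribution with 4 df = 0.110787.
Step 6: alpha = 0.05. fail to reject H0.

rho = 0.7143, p = 0.110787, fail to reject H0 at alpha = 0.05.


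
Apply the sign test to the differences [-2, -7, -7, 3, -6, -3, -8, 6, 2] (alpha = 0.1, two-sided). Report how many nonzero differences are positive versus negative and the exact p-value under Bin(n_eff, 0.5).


Step 1: Discard zero differences. Original n = 9; n_eff = number of nonzero differences = 9.
Nonzero differences (with sign): -2, -7, -7, +3, -6, -3, -8, +6, +2
Step 2: Count signs: positive = 3, negative = 6.
Step 3: Under H0: P(positive) = 0.5, so the number of positives S ~ Bin(9, 0.5).
Step 4: Two-sided exact p-value = sum of Bin(9,0.5) probabilities at or below the observed probability = 0.507812.
Step 5: alpha = 0.1. fail to reject H0.

n_eff = 9, pos = 3, neg = 6, p = 0.507812, fail to reject H0.


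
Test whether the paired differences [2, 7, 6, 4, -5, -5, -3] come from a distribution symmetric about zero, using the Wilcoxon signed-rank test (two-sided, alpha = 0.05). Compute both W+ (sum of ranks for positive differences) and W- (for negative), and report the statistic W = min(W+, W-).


Step 1: Drop any zero differences (none here) and take |d_i|.
|d| = [2, 7, 6, 4, 5, 5, 3]
Step 2: Midrank |d_i| (ties get averaged ranks).
ranks: |2|->1, |7|->7, |6|->6, |4|->3, |5|->4.5, |5|->4.5, |3|->2
Step 3: Attach original signs; sum ranks with positive sign and with negative sign.
W+ = 1 + 7 + 6 + 3 = 17
W- = 4.5 + 4.5 + 2 = 11
(Check: W+ + W- = 28 should equal n(n+1)/2 = 28.)
Step 4: Test statistic W = min(W+, W-) = 11.
Step 5: Ties in |d|, so use the tie-corrected normal approximation.
        E[W] = n(n+1)/4 = 7*8/4 = 14.
        Tie groups: |d|=5 (t=2); sum(t^3 - t) = 6.
        Var[W] = n(n+1)(2n+1)/24 - sum(t^3-t)/48 = 840/24 - 6/48 = 34.875.
        z = (W - E[W]) / sqrt(Var[W]) = (11 - 14) / 5.9055 = -0.5080.
        Two-sided p = 2*Phi(z) = 0.611453.
Step 6: alpha = 0.05. fail to reject H0.

W+ = 17, W- = 11, W = min = 11, p = 0.611453, fail to reject H0.


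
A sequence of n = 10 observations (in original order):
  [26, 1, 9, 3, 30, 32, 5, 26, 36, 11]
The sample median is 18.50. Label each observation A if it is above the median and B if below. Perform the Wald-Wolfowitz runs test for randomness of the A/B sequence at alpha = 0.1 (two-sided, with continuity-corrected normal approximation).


Step 1: Compute median = 18.50; label A = above, B = below.
Labels in order: ABBBAABAAB  (n_A = 5, n_B = 5)
Step 2: Count runs R = 6.
Step 3: Under H0 (random ordering), E[R] = 2*n_A*n_B/(n_A+n_B) + 1 = 2*5*5/10 + 1 = 6.0000.
        Var[R] = 2*n_A*n_B*(2*n_A*n_B - n_A - n_B) / ((n_A+n_B)^2 * (n_A+n_B-1)) = 2000/900 = 2.2222.
        SD[R] = 1.4907.
Step 4: R = E[R], so z = 0 with no continuity correction.
Step 5: Two-sided p-value via normal approximation = 2*(1 - Phi(|z|)) = 1.000000.
Step 6: alpha = 0.1. fail to reject H0.

R = 6, z = 0.0000, p = 1.000000, fail to reject H0.


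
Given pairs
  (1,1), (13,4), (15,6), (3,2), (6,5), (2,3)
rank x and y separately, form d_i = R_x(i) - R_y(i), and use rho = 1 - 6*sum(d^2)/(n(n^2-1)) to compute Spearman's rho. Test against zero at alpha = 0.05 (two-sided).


Step 1: Rank x and y separately (midranks; no ties here).
rank(x): 1->1, 13->5, 15->6, 3->3, 6->4, 2->2
rank(y): 1->1, 4->4, 6->6, 2->2, 5->5, 3->3
Step 2: d_i = R_x(i) - R_y(i); compute d_i^2.
  (1-1)^2=0, (5-4)^2=1, (6-6)^2=0, (3-2)^2=1, (4-5)^2=1, (2-3)^2=1
sum(d^2) = 4.
Step 3: rho = 1 - 6*4 / (6*(6^2 - 1)) = 1 - 24/210 = 0.885714.
Step 4: Under H0, t = rho * sqrt((n-2)/(1-rho^2)) = 3.8158 ~ t(4).
Step 5: Two-sided p-value from the t-distribution with 4 df = 0.018845.
Step 6: alpha = 0.05. reject H0.

rho = 0.8857, p = 0.018845, reject H0 at alpha = 0.05.


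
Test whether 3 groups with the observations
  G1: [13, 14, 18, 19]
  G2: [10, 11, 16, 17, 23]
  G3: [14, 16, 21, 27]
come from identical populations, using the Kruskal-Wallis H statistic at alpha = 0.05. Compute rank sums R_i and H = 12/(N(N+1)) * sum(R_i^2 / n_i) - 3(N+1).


Step 1: Combine all N = 13 observations and assign midranks.
sorted (value, group, rank): (10,G2,1), (11,G2,2), (13,G1,3), (14,G1,4.5), (14,G3,4.5), (16,G2,6.5), (16,G3,6.5), (17,G2,8), (18,G1,9), (19,G1,10), (21,G3,11), (23,G2,12), (27,G3,13)
Step 2: Sum ranks within each group.
R_1 = 26.5 (n_1 = 4)
R_2 = 29.5 (n_2 = 5)
R_3 = 35 (n_3 = 4)
Step 3: H = 12/(N(N+1)) * sum(R_i^2/n_i) - 3(N+1)
     = 12/(13*14) * (26.5^2/4 + 29.5^2/5 + 35^2/4) - 3*14
     = 0.065934 * 655.862 - 42
     = 1.243681.
Step 4: Ties present; correction factor C = 1 - 12/(13^3 - 13) = 0.994505. Corrected H = 1.243681 / 0.994505 = 1.250552.
Step 5: Under H0, H ~ chi^2(2); p-value = 0.535114.
Step 6: alpha = 0.05. fail to reject H0.

H = 1.2506, df = 2, p = 0.535114, fail to reject H0.


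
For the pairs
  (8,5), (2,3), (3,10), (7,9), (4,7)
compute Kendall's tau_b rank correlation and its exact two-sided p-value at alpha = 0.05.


Step 1: Enumerate the 10 unordered pairs (i,j) with i<j and classify each by sign(x_j-x_i) * sign(y_j-y_i).
  (1,2):dx=-6,dy=-2->C; (1,3):dx=-5,dy=+5->D; (1,4):dx=-1,dy=+4->D; (1,5):dx=-4,dy=+2->D
  (2,3):dx=+1,dy=+7->C; (2,4):dx=+5,dy=+6->C; (2,5):dx=+2,dy=+4->C; (3,4):dx=+4,dy=-1->D
  (3,5):dx=+1,dy=-3->D; (4,5):dx=-3,dy=-2->C
Step 2: C = 5, D = 5, total pairs = 10.
Step 3: tau = (C - D)/(n(n-1)/2) = (5 - 5)/10 = 0.000000.
Step 4: Exact two-sided p-value (enumerate n! = 120 permutations of y under H0): p = 1.000000.
Step 5: alpha = 0.05. fail to reject H0.

tau_b = 0.0000 (C=5, D=5), p = 1.000000, fail to reject H0.


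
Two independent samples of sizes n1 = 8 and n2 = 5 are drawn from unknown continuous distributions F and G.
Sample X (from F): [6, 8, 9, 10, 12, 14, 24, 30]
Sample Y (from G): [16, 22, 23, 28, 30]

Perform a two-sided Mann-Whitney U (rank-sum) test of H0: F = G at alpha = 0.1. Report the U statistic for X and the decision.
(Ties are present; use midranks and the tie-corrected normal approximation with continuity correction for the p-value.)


Step 1: Combine and sort all 13 observations; assign midranks.
sorted (value, group): (6,X), (8,X), (9,X), (10,X), (12,X), (14,X), (16,Y), (22,Y), (23,Y), (24,X), (28,Y), (30,X), (30,Y)
ranks: 6->1, 8->2, 9->3, 10->4, 12->5, 14->6, 16->7, 22->8, 23->9, 24->10, 28->11, 30->12.5, 30->12.5
Step 2: Rank sum for X: R1 = 1 + 2 + 3 + 4 + 5 + 6 + 10 + 12.5 = 43.5.
Step 3: U_X = R1 - n1(n1+1)/2 = 43.5 - 8*9/2 = 43.5 - 36 = 7.5.
       U_Y = n1*n2 - U_X = 40 - 7.5 = 32.5.
Step 4: Ties are present, so use the tie-corrected normal approximation (with continuity correction) for the p-value.
Step 5: p-value = 0.078571; compare to alpha = 0.1. reject H0.

U_X = 7.5, p = 0.078571, reject H0 at alpha = 0.1.


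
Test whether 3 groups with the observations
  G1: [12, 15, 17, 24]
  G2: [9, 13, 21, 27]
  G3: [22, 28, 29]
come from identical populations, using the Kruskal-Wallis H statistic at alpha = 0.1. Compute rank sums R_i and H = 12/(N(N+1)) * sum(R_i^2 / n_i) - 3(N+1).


Step 1: Combine all N = 11 observations and assign midranks.
sorted (value, group, rank): (9,G2,1), (12,G1,2), (13,G2,3), (15,G1,4), (17,G1,5), (21,G2,6), (22,G3,7), (24,G1,8), (27,G2,9), (28,G3,10), (29,G3,11)
Step 2: Sum ranks within each group.
R_1 = 19 (n_1 = 4)
R_2 = 19 (n_2 = 4)
R_3 = 28 (n_3 = 3)
Step 3: H = 12/(N(N+1)) * sum(R_i^2/n_i) - 3(N+1)
     = 12/(11*12) * (19^2/4 + 19^2/4 + 28^2/3) - 3*12
     = 0.090909 * 441.833 - 36
     = 4.166667.
Step 4: No ties, so H is used without correction.
Step 5: Under H0, H ~ chi^2(2); p-value = 0.124514.
Step 6: alpha = 0.1. fail to reject H0.

H = 4.1667, df = 2, p = 0.124514, fail to reject H0.


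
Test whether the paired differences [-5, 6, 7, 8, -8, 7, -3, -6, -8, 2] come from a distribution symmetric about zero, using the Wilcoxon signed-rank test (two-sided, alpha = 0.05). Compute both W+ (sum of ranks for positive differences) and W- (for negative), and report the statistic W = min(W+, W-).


Step 1: Drop any zero differences (none here) and take |d_i|.
|d| = [5, 6, 7, 8, 8, 7, 3, 6, 8, 2]
Step 2: Midrank |d_i| (ties get averaged ranks).
ranks: |5|->3, |6|->4.5, |7|->6.5, |8|->9, |8|->9, |7|->6.5, |3|->2, |6|->4.5, |8|->9, |2|->1
Step 3: Attach original signs; sum ranks with positive sign and with negative sign.
W+ = 4.5 + 6.5 + 9 + 6.5 + 1 = 27.5
W- = 3 + 9 + 2 + 4.5 + 9 = 27.5
(Check: W+ + W- = 55 should equal n(n+1)/2 = 55.)
Step 4: Test statistic W = min(W+, W-) = 27.5.
Step 5: Ties in |d|, so use the tie-corrected normal approximation.
        E[W] = n(n+1)/4 = 10*11/4 = 27.5.
        Tie groups: |d|=6 (t=2), |d|=7 (t=2), |d|=8 (t=3); sum(t^3 - t) = 36.
        Var[W] = n(n+1)(2n+1)/24 - sum(t^3-t)/48 = 2310/24 - 36/48 = 95.5.
        z = (W - E[W]) / sqrt(Var[W]) = (27.5 - 27.5) / 9.7724 = 0.0000.
        Two-sided p = 2*Phi(z) = 1.000000.
Step 6: alpha = 0.05. fail to reject H0.

W+ = 27.5, W- = 27.5, W = min = 27.5, p = 1.000000, fail to reject H0.


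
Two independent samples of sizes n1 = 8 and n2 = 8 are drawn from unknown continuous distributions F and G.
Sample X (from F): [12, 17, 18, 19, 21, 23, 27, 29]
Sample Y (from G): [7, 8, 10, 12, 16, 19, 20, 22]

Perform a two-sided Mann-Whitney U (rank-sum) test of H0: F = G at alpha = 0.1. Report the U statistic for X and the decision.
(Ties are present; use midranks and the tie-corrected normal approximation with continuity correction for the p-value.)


Step 1: Combine and sort all 16 observations; assign midranks.
sorted (value, group): (7,Y), (8,Y), (10,Y), (12,X), (12,Y), (16,Y), (17,X), (18,X), (19,X), (19,Y), (20,Y), (21,X), (22,Y), (23,X), (27,X), (29,X)
ranks: 7->1, 8->2, 10->3, 12->4.5, 12->4.5, 16->6, 17->7, 18->8, 19->9.5, 19->9.5, 20->11, 21->12, 22->13, 23->14, 27->15, 29->16
Step 2: Rank sum for X: R1 = 4.5 + 7 + 8 + 9.5 + 12 + 14 + 15 + 16 = 86.
Step 3: U_X = R1 - n1(n1+1)/2 = 86 - 8*9/2 = 86 - 36 = 50.
       U_Y = n1*n2 - U_X = 64 - 50 = 14.
Step 4: Ties are present, so use the tie-corrected normal approximation (with continuity correction) for the p-value.
Step 5: p-value = 0.065684; compare to alpha = 0.1. reject H0.

U_X = 50, p = 0.065684, reject H0 at alpha = 0.1.


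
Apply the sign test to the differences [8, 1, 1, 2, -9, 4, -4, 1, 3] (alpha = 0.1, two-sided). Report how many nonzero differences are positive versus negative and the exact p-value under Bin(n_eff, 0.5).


Step 1: Discard zero differences. Original n = 9; n_eff = number of nonzero differences = 9.
Nonzero differences (with sign): +8, +1, +1, +2, -9, +4, -4, +1, +3
Step 2: Count signs: positive = 7, negative = 2.
Step 3: Under H0: P(positive) = 0.5, so the number of positives S ~ Bin(9, 0.5).
Step 4: Two-sided exact p-value = sum of Bin(9,0.5) probabilities at or below the observed probability = 0.179688.
Step 5: alpha = 0.1. fail to reject H0.

n_eff = 9, pos = 7, neg = 2, p = 0.179688, fail to reject H0.


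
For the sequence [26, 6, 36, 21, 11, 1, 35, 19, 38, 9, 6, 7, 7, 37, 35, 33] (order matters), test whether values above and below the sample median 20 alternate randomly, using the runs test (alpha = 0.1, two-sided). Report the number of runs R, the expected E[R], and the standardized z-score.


Step 1: Compute median = 20; label A = above, B = below.
Labels in order: ABAABBABABBBBAAA  (n_A = 8, n_B = 8)
Step 2: Count runs R = 9.
Step 3: Under H0 (random ordering), E[R] = 2*n_A*n_B/(n_A+n_B) + 1 = 2*8*8/16 + 1 = 9.0000.
        Var[R] = 2*n_A*n_B*(2*n_A*n_B - n_A - n_B) / ((n_A+n_B)^2 * (n_A+n_B-1)) = 14336/3840 = 3.7333.
        SD[R] = 1.9322.
Step 4: R = E[R], so z = 0 with no continuity correction.
Step 5: Two-sided p-value via normal approximation = 2*(1 - Phi(|z|)) = 1.000000.
Step 6: alpha = 0.1. fail to reject H0.

R = 9, z = 0.0000, p = 1.000000, fail to reject H0.


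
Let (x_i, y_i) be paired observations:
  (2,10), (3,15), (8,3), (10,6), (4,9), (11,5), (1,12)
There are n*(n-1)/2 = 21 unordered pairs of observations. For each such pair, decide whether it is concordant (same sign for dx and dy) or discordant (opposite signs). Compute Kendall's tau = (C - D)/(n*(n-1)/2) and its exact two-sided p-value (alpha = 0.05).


Step 1: Enumerate the 21 unordered pairs (i,j) with i<j and classify each by sign(x_j-x_i) * sign(y_j-y_i).
  (1,2):dx=+1,dy=+5->C; (1,3):dx=+6,dy=-7->D; (1,4):dx=+8,dy=-4->D; (1,5):dx=+2,dy=-1->D
  (1,6):dx=+9,dy=-5->D; (1,7):dx=-1,dy=+2->D; (2,3):dx=+5,dy=-12->D; (2,4):dx=+7,dy=-9->D
  (2,5):dx=+1,dy=-6->D; (2,6):dx=+8,dy=-10->D; (2,7):dx=-2,dy=-3->C; (3,4):dx=+2,dy=+3->C
  (3,5):dx=-4,dy=+6->D; (3,6):dx=+3,dy=+2->C; (3,7):dx=-7,dy=+9->D; (4,5):dx=-6,dy=+3->D
  (4,6):dx=+1,dy=-1->D; (4,7):dx=-9,dy=+6->D; (5,6):dx=+7,dy=-4->D; (5,7):dx=-3,dy=+3->D
  (6,7):dx=-10,dy=+7->D
Step 2: C = 4, D = 17, total pairs = 21.
Step 3: tau = (C - D)/(n(n-1)/2) = (4 - 17)/21 = -0.619048.
Step 4: Exact two-sided p-value (enumerate n! = 5040 permutations of y under H0): p = 0.069048.
Step 5: alpha = 0.05. fail to reject H0.

tau_b = -0.6190 (C=4, D=17), p = 0.069048, fail to reject H0.


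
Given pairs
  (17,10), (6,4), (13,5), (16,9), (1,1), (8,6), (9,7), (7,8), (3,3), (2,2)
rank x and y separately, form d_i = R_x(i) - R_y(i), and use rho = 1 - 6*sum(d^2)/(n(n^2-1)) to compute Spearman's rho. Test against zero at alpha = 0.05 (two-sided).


Step 1: Rank x and y separately (midranks; no ties here).
rank(x): 17->10, 6->4, 13->8, 16->9, 1->1, 8->6, 9->7, 7->5, 3->3, 2->2
rank(y): 10->10, 4->4, 5->5, 9->9, 1->1, 6->6, 7->7, 8->8, 3->3, 2->2
Step 2: d_i = R_x(i) - R_y(i); compute d_i^2.
  (10-10)^2=0, (4-4)^2=0, (8-5)^2=9, (9-9)^2=0, (1-1)^2=0, (6-6)^2=0, (7-7)^2=0, (5-8)^2=9, (3-3)^2=0, (2-2)^2=0
sum(d^2) = 18.
Step 3: rho = 1 - 6*18 / (10*(10^2 - 1)) = 1 - 108/990 = 0.890909.
Step 4: Under H0, t = rho * sqrt((n-2)/(1-rho^2)) = 5.5482 ~ t(8).
Step 5: Two-sided p-value from the t-distribution with 8 df = 0.000542.
Step 6: alpha = 0.05. reject H0.

rho = 0.8909, p = 0.000542, reject H0 at alpha = 0.05.


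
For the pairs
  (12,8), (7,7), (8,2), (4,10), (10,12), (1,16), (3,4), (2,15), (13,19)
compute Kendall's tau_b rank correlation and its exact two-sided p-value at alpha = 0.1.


Step 1: Enumerate the 36 unordered pairs (i,j) with i<j and classify each by sign(x_j-x_i) * sign(y_j-y_i).
  (1,2):dx=-5,dy=-1->C; (1,3):dx=-4,dy=-6->C; (1,4):dx=-8,dy=+2->D; (1,5):dx=-2,dy=+4->D
  (1,6):dx=-11,dy=+8->D; (1,7):dx=-9,dy=-4->C; (1,8):dx=-10,dy=+7->D; (1,9):dx=+1,dy=+11->C
  (2,3):dx=+1,dy=-5->D; (2,4):dx=-3,dy=+3->D; (2,5):dx=+3,dy=+5->C; (2,6):dx=-6,dy=+9->D
  (2,7):dx=-4,dy=-3->C; (2,8):dx=-5,dy=+8->D; (2,9):dx=+6,dy=+12->C; (3,4):dx=-4,dy=+8->D
  (3,5):dx=+2,dy=+10->C; (3,6):dx=-7,dy=+14->D; (3,7):dx=-5,dy=+2->D; (3,8):dx=-6,dy=+13->D
  (3,9):dx=+5,dy=+17->C; (4,5):dx=+6,dy=+2->C; (4,6):dx=-3,dy=+6->D; (4,7):dx=-1,dy=-6->C
  (4,8):dx=-2,dy=+5->D; (4,9):dx=+9,dy=+9->C; (5,6):dx=-9,dy=+4->D; (5,7):dx=-7,dy=-8->C
  (5,8):dx=-8,dy=+3->D; (5,9):dx=+3,dy=+7->C; (6,7):dx=+2,dy=-12->D; (6,8):dx=+1,dy=-1->D
  (6,9):dx=+12,dy=+3->C; (7,8):dx=-1,dy=+11->D; (7,9):dx=+10,dy=+15->C; (8,9):dx=+11,dy=+4->C
Step 2: C = 17, D = 19, total pairs = 36.
Step 3: tau = (C - D)/(n(n-1)/2) = (17 - 19)/36 = -0.055556.
Step 4: Exact two-sided p-value (enumerate n! = 362880 permutations of y under H0): p = 0.919455.
Step 5: alpha = 0.1. fail to reject H0.

tau_b = -0.0556 (C=17, D=19), p = 0.919455, fail to reject H0.


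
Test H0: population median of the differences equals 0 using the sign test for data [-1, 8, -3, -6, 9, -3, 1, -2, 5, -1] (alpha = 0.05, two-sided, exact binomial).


Step 1: Discard zero differences. Original n = 10; n_eff = number of nonzero differences = 10.
Nonzero differences (with sign): -1, +8, -3, -6, +9, -3, +1, -2, +5, -1
Step 2: Count signs: positive = 4, negative = 6.
Step 3: Under H0: P(positive) = 0.5, so the number of positives S ~ Bin(10, 0.5).
Step 4: Two-sided exact p-value = sum of Bin(10,0.5) probabilities at or below the observed probability = 0.753906.
Step 5: alpha = 0.05. fail to reject H0.

n_eff = 10, pos = 4, neg = 6, p = 0.753906, fail to reject H0.


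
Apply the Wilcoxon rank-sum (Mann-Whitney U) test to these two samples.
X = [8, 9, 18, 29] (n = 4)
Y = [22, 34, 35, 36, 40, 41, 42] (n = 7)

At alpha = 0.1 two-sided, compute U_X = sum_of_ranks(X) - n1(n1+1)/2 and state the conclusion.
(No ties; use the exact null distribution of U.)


Step 1: Combine and sort all 11 observations; assign midranks.
sorted (value, group): (8,X), (9,X), (18,X), (22,Y), (29,X), (34,Y), (35,Y), (36,Y), (40,Y), (41,Y), (42,Y)
ranks: 8->1, 9->2, 18->3, 22->4, 29->5, 34->6, 35->7, 36->8, 40->9, 41->10, 42->11
Step 2: Rank sum for X: R1 = 1 + 2 + 3 + 5 = 11.
Step 3: U_X = R1 - n1(n1+1)/2 = 11 - 4*5/2 = 11 - 10 = 1.
       U_Y = n1*n2 - U_X = 28 - 1 = 27.
Step 4: No ties, so the exact null distribution of U (based on enumerating the C(11,4) = 330 equally likely rank assignments) gives the two-sided p-value.
Step 5: p-value = 0.012121; compare to alpha = 0.1. reject H0.

U_X = 1, p = 0.012121, reject H0 at alpha = 0.1.


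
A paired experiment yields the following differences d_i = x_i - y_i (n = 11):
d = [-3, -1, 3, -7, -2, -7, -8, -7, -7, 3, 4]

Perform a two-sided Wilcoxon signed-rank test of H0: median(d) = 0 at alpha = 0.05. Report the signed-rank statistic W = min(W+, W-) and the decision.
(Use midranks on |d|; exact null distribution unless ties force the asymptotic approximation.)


Step 1: Drop any zero differences (none here) and take |d_i|.
|d| = [3, 1, 3, 7, 2, 7, 8, 7, 7, 3, 4]
Step 2: Midrank |d_i| (ties get averaged ranks).
ranks: |3|->4, |1|->1, |3|->4, |7|->8.5, |2|->2, |7|->8.5, |8|->11, |7|->8.5, |7|->8.5, |3|->4, |4|->6
Step 3: Attach original signs; sum ranks with positive sign and with negative sign.
W+ = 4 + 4 + 6 = 14
W- = 4 + 1 + 8.5 + 2 + 8.5 + 11 + 8.5 + 8.5 = 52
(Check: W+ + W- = 66 should equal n(n+1)/2 = 66.)
Step 4: Test statistic W = min(W+, W-) = 14.
Step 5: Ties in |d|, so use the tie-corrected normal approximation.
        E[W] = n(n+1)/4 = 11*12/4 = 33.
        Tie groups: |d|=3 (t=3), |d|=7 (t=4); sum(t^3 - t) = 84.
        Var[W] = n(n+1)(2n+1)/24 - sum(t^3-t)/48 = 3036/24 - 84/48 = 124.75.
        z = (W - E[W]) / sqrt(Var[W]) = (14 - 33) / 11.1692 = -1.7011.
        Two-sided p = 2*Phi(z) = 0.088922.
Step 6: alpha = 0.05. fail to reject H0.

W+ = 14, W- = 52, W = min = 14, p = 0.088922, fail to reject H0.


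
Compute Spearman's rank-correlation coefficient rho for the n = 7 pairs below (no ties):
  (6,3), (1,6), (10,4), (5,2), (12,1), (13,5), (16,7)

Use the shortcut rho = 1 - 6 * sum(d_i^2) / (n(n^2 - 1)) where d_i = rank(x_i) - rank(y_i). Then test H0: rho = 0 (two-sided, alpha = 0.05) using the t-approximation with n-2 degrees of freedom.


Step 1: Rank x and y separately (midranks; no ties here).
rank(x): 6->3, 1->1, 10->4, 5->2, 12->5, 13->6, 16->7
rank(y): 3->3, 6->6, 4->4, 2->2, 1->1, 5->5, 7->7
Step 2: d_i = R_x(i) - R_y(i); compute d_i^2.
  (3-3)^2=0, (1-6)^2=25, (4-4)^2=0, (2-2)^2=0, (5-1)^2=16, (6-5)^2=1, (7-7)^2=0
sum(d^2) = 42.
Step 3: rho = 1 - 6*42 / (7*(7^2 - 1)) = 1 - 252/336 = 0.250000.
Step 4: Under H0, t = rho * sqrt((n-2)/(1-rho^2)) = 0.5774 ~ t(5).
Step 5: Two-sided p-value from the t-distribution with 5 df = 0.588724.
Step 6: alpha = 0.05. fail to reject H0.

rho = 0.2500, p = 0.588724, fail to reject H0 at alpha = 0.05.


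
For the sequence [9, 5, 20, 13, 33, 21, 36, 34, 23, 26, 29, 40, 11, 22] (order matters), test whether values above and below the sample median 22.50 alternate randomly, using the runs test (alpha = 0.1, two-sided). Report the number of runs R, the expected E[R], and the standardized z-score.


Step 1: Compute median = 22.50; label A = above, B = below.
Labels in order: BBBBABAAAAAABB  (n_A = 7, n_B = 7)
Step 2: Count runs R = 5.
Step 3: Under H0 (random ordering), E[R] = 2*n_A*n_B/(n_A+n_B) + 1 = 2*7*7/14 + 1 = 8.0000.
        Var[R] = 2*n_A*n_B*(2*n_A*n_B - n_A - n_B) / ((n_A+n_B)^2 * (n_A+n_B-1)) = 8232/2548 = 3.2308.
        SD[R] = 1.7974.
Step 4: Continuity-corrected z = (R + 0.5 - E[R]) / SD[R] = (5 + 0.5 - 8.0000) / 1.7974 = -1.3909.
Step 5: Two-sided p-value via normal approximation = 2*(1 - Phi(|z|)) = 0.164264.
Step 6: alpha = 0.1. fail to reject H0.

R = 5, z = -1.3909, p = 0.164264, fail to reject H0.
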